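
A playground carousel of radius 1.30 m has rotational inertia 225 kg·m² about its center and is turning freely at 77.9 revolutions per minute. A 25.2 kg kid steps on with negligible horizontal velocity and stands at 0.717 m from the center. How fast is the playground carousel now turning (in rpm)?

The added mass arrives with no angular momentum about the center, and any external torque about the center is negligible, so the system's angular momentum is conserved.
Added inertia Σmr² = (25.2)(0.717)² = 12.96 kg·m²; I_f = 225.0 + 12.96 = 238.0 kg·m².
ω_f = I_p ω_i / I_f = (225.0)(77.9) / 238.0 = 73.66 rpm.

ω_f ≈ 73.7 rpm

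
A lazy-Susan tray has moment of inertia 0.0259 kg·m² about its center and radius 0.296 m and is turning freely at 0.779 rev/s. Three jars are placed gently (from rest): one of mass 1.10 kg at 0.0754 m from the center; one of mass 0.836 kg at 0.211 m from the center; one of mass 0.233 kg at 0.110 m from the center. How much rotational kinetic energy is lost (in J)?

energy lost ≈ 0.199 J

The added mass arrives with no angular momentum about the center, and any external torque about the center is negligible, so the system's angular momentum is conserved.
Added inertia Σmr² = (1.10)(0.0754)² + (0.836)(0.211)² + (0.233)(0.110)² = 0.04629 kg·m²; I_f = 0.02590 + 0.04629 = 0.07219 kg·m².
ω_f = I_p ω_i / I_f = (0.02590)(0.779) / 0.07219 = 0.2795 rev/s.
KE_i = ½(0.02590)(4.895 rad/s)² = 0.3102 J; KE_f = ½(0.07219)(1.756)² = 0.1113 J.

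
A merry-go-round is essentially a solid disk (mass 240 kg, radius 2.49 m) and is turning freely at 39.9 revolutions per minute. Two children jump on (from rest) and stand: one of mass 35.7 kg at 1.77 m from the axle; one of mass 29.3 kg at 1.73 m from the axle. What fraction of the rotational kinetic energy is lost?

The added mass arrives with no angular momentum about the axle, and any external torque about the axle is negligible, so the system's angular momentum is conserved.
I_p = ½(240)(2.49)² = 744.0 kg·m².
Added inertia Σmr² = (35.7)(1.77)² + (29.3)(1.73)² = 199.5 kg·m²; I_f = 744.0 + 199.5 = 943.5 kg·m².
ω_f = I_p ω_i / I_f = (744.0)(39.9) / 943.5 = 31.46 rpm.
KE_i = ½(744.0)(4.178 rad/s)² = 6495 J; KE_f = ½(943.5)(3.295)² = 5121 J.
Fraction lost = 0.2115.

fraction ≈ 0.211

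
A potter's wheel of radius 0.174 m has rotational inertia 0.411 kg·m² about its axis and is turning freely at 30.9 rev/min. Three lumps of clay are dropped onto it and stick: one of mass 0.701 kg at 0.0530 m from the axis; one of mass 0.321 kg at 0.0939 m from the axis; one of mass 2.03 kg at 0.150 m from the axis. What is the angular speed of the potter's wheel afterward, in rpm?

ω_f ≈ 27.5 rpm

No external torque acts about the axis; L_before = L_after.
Added inertia Σmr² = (0.701)(0.0530)² + (0.321)(0.0939)² + (2.03)(0.150)² = 0.05047 kg·m²; I_f = 0.4110 + 0.05047 = 0.4615 kg·m².
ω_f = I_p ω_i / I_f = (0.4110)(30.9) / 0.4615 = 27.52 rpm.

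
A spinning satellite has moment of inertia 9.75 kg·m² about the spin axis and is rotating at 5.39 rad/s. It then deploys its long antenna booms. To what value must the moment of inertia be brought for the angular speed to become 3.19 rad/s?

No external torque acts about the spin axis, so angular momentum is conserved.
I₂ = I₁ω₁ / ω₂ = (9.75)(5.39) / (3.19) = 16.47 kg·m².

I₂ ≈ 16.5 kg·m²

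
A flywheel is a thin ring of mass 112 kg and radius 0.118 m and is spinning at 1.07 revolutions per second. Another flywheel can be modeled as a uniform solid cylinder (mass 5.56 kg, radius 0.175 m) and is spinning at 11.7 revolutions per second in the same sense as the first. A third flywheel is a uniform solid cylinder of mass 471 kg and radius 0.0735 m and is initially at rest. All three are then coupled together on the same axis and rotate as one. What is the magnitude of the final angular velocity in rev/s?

|ω_f| ≈ 0.914 rev/s

The coupling torques are internal; angular momentum about the shared axis is conserved.
Moments of inertia: I_A = (112)(0.118)² = 1.559 kg·m²; I_B = ½(5.56)(0.175)² = 0.08514 kg·m²; I_C = ½(471)(0.0735)² = 1.272 kg·m².
Taking A's sense as positive: L = (1.559)(1.07) + (0.08514)(11.7) = 2.665 kg·m²·rev/s.
Combined I = 1.559 + 0.08514 + 1.272 = 2.917 kg·m².
ω_f = L / I = 2.665 / 2.917 = 0.9136 rev/s.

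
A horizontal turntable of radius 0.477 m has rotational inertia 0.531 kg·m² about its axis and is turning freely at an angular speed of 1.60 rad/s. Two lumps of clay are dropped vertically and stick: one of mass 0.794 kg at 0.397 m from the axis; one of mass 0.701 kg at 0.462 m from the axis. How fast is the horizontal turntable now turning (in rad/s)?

ω_f ≈ 1.05 rad/s

The added mass arrives with no angular momentum about the axis, and any external torque about the axis is negligible, so the system's angular momentum is conserved.
Added inertia Σmr² = (0.794)(0.397)² + (0.701)(0.462)² = 0.2748 kg·m²; I_f = 0.5310 + 0.2748 = 0.8058 kg·m².
ω_f = I_p ω_i / I_f = (0.5310)(1.60) / 0.8058 = 1.054 rad/s.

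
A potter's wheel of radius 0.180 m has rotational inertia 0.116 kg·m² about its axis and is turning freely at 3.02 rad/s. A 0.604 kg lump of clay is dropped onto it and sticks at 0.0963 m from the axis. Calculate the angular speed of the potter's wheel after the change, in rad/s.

ω_f ≈ 2.88 rad/s

No external torque acts about the axis; L_before = L_after.
Added inertia Σmr² = (0.604)(0.0963)² = 0.005601 kg·m²; I_f = 0.1160 + 0.005601 = 0.1216 kg·m².
ω_f = I_p ω_i / I_f = (0.1160)(3.02) / 0.1216 = 2.881 rad/s.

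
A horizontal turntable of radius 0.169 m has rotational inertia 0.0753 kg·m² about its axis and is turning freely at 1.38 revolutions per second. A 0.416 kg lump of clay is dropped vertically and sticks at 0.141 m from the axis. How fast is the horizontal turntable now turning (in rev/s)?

No external torque acts about the axis; L_before = L_after.
Added inertia Σmr² = (0.416)(0.141)² = 0.008270 kg·m²; I_f = 0.07530 + 0.008270 = 0.08357 kg·m².
ω_f = I_p ω_i / I_f = (0.07530)(1.38) / 0.08357 = 1.243 rev/s.

ω_f ≈ 1.24 rev/s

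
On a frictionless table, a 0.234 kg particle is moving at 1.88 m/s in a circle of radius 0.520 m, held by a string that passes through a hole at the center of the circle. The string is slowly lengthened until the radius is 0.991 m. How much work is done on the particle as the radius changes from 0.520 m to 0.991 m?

The only horizontal force on the mass is along the cord (radial), so it exerts no torque about the hole and angular momentum m v r is conserved.
v₂ = v₁ r₁ / r₂ = (1.88)(0.520) / (0.991) = 0.9865 m/s.
W = ΔKE = ½m(v₂² − v₁²) = -0.2997 J.

W ≈ -0.300 J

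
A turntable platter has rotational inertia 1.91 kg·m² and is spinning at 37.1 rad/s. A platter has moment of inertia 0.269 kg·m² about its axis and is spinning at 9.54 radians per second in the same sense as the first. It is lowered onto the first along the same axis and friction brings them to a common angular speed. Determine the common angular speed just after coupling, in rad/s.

No external torque acts about the common axis, so total angular momentum is conserved.
Taking A's sense as positive: L = (1.910)(37.1) + (0.2690)(9.54) = 73.43 kg·m²·rad/s.
Combined I = 1.910 + 0.2690 = 2.179 kg·m².
ω_f = L / I = 73.43 / 2.179 = 33.70 rad/s.

|ω_f| ≈ 33.7 rad/s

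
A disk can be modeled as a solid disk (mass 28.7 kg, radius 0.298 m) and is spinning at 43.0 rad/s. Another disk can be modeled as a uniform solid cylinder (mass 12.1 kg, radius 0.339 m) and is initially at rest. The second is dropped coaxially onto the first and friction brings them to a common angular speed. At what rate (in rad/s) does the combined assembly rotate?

|ω_f| ≈ 27.8 rad/s

The coupling torques are internal; angular momentum about the shared axis is conserved.
Moments of inertia: I_A = ½(28.7)(0.298)² = 1.274 kg·m²; I_B = ½(12.1)(0.339)² = 0.6953 kg·m².
Taking A's sense as positive: L = (1.274)(43.0) = 54.80 kg·m²·rad/s.
Combined I = 1.274 + 0.6953 = 1.970 kg·m².
ω_f = L / I = 54.80 / 1.970 = 27.82 rad/s.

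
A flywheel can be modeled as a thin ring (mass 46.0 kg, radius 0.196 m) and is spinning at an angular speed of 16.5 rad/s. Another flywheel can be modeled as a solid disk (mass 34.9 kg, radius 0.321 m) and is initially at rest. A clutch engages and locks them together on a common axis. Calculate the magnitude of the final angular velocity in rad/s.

|ω_f| ≈ 8.18 rad/s

The coupling torques are internal; angular momentum about the shared axis is conserved.
Moments of inertia: I_A = (46.0)(0.196)² = 1.767 kg·m²; I_B = ½(34.9)(0.321)² = 1.798 kg·m².
Taking A's sense as positive: L = (1.767)(16.5) = 29.16 kg·m²·rad/s.
Combined I = 1.767 + 1.798 = 3.565 kg·m².
ω_f = L / I = 29.16 / 3.565 = 8.178 rad/s.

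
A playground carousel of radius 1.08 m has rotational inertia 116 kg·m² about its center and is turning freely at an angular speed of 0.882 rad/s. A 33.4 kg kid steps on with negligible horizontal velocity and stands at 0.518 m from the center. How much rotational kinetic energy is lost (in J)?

energy lost ≈ 3.24 J

The added mass arrives with no angular momentum about the center, and any external torque about the center is negligible, so the system's angular momentum is conserved.
Added inertia Σmr² = (33.4)(0.518)² = 8.962 kg·m²; I_f = 116.0 + 8.962 = 125.0 kg·m².
ω_f = I_p ω_i / I_f = (116.0)(0.882) / 125.0 = 0.8187 rad/s.
KE_i = ½(116.0)(0.8820 rad/s)² = 45.12 J; KE_f = ½(125.0)(0.8187)² = 41.88 J.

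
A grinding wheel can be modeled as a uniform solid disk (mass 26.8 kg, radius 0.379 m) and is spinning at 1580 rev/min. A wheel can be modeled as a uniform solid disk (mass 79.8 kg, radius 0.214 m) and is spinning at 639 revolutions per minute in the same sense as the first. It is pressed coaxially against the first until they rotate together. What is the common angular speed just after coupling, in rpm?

No external torque acts about the common axis, so total angular momentum is conserved.
Moments of inertia: I_A = ½(26.8)(0.379)² = 1.925 kg·m²; I_B = ½(79.8)(0.214)² = 1.827 kg·m².
Taking A's sense as positive: L = (1.925)(1580) + (1.827)(639) = 4209 kg·m²·rpm.
Combined I = 1.925 + 1.827 = 3.752 kg·m².
ω_f = L / I = 4209 / 3.752 = 1122 rpm.

|ω_f| ≈ 1120 rpm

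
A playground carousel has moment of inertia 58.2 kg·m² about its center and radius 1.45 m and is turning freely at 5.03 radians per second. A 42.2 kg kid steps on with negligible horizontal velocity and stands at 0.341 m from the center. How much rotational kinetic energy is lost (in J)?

The added mass arrives with no angular momentum about the center, and any external torque about the center is negligible, so the system's angular momentum is conserved.
Added inertia Σmr² = (42.2)(0.341)² = 4.907 kg·m²; I_f = 58.20 + 4.907 = 63.11 kg·m².
ω_f = I_p ω_i / I_f = (58.20)(5.03) / 63.11 = 4.639 rad/s.
KE_i = ½(58.20)(5.030 rad/s)² = 736.3 J; KE_f = ½(63.11)(4.639)² = 679.0 J.

energy lost ≈ 57.2 J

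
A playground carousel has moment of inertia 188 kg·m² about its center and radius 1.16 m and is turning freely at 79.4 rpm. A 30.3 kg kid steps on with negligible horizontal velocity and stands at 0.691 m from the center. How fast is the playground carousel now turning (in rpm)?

ω_f ≈ 73.7 rpm

No external torque acts about the center; L_before = L_after.
Added inertia Σmr² = (30.3)(0.691)² = 14.47 kg·m²; I_f = 188.0 + 14.47 = 202.5 kg·m².
ω_f = I_p ω_i / I_f = (188.0)(79.4) / 202.5 = 73.73 rpm.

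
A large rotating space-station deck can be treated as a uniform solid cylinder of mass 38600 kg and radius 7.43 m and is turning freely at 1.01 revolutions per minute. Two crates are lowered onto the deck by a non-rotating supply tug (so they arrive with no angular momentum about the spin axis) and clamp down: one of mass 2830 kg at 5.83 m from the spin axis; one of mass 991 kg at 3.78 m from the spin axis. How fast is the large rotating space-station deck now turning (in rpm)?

ω_f ≈ 0.915 rpm

The added mass arrives with no angular momentum about the spin axis, and any external torque about the spin axis is negligible, so the system's angular momentum is conserved.
I_p = ½(38600)(7.43)² = 1.065e+06 kg·m².
Added inertia Σmr² = (2830)(5.83)² + (991)(3.78)² = 1.103e+05 kg·m²; I_f = 1.065e+06 + 1.103e+05 = 1.176e+06 kg·m².
ω_f = I_p ω_i / I_f = (1.065e+06)(1.01) / 1.176e+06 = 0.9152 rpm.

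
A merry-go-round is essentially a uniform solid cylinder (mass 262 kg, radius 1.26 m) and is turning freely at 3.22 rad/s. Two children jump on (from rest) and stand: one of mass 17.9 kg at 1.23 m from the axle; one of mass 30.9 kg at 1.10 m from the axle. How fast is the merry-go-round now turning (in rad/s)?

The added mass arrives with no angular momentum about the axle, and any external torque about the axle is negligible, so the system's angular momentum is conserved.
I_p = ½(262)(1.26)² = 208.0 kg·m².
Added inertia Σmr² = (17.9)(1.23)² + (30.9)(1.10)² = 64.47 kg·m²; I_f = 208.0 + 64.47 = 272.4 kg·m².
ω_f = I_p ω_i / I_f = (208.0)(3.22) / 272.4 = 2.458 rad/s.

ω_f ≈ 2.46 rad/s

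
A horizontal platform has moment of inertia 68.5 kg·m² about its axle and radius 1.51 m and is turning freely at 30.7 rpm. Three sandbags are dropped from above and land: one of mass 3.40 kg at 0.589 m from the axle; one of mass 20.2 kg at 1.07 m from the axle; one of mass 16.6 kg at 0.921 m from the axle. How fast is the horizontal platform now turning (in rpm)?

The added mass arrives with no angular momentum about the axle, and any external torque about the axle is negligible, so the system's angular momentum is conserved.
Added inertia Σmr² = (3.40)(0.589)² + (20.2)(1.07)² + (16.6)(0.921)² = 38.39 kg·m²; I_f = 68.50 + 38.39 = 106.9 kg·m².
ω_f = I_p ω_i / I_f = (68.50)(30.7) / 106.9 = 19.67 rpm.

ω_f ≈ 19.7 rpm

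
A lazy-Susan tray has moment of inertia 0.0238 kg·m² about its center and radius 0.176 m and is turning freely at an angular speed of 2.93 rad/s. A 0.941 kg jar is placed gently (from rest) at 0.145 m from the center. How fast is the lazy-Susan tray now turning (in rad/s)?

The added mass arrives with no angular momentum about the center, and any external torque about the center is negligible, so the system's angular momentum is conserved.
Added inertia Σmr² = (0.941)(0.145)² = 0.01978 kg·m²; I_f = 0.02380 + 0.01978 = 0.04358 kg·m².
ω_f = I_p ω_i / I_f = (0.02380)(2.93) / 0.04358 = 1.600 rad/s.

ω_f ≈ 1.60 rad/s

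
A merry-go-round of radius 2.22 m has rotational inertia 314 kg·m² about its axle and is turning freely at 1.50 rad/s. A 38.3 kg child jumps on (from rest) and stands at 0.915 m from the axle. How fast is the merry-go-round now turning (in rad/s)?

No external torque acts about the axle; L_before = L_after.
Added inertia Σmr² = (38.3)(0.915)² = 32.07 kg·m²; I_f = 314.0 + 32.07 = 346.1 kg·m².
ω_f = I_p ω_i / I_f = (314.0)(1.50) / 346.1 = 1.361 rad/s.

ω_f ≈ 1.36 rad/s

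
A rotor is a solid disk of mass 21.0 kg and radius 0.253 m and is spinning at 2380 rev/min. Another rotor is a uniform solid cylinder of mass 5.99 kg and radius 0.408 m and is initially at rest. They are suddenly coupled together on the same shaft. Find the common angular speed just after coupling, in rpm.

No external torque acts about the common axis, so total angular momentum is conserved.
Moments of inertia: I_A = ½(21.0)(0.253)² = 0.6721 kg·m²; I_B = ½(5.99)(0.408)² = 0.4986 kg·m².
Taking A's sense as positive: L = (0.6721)(2380) = 1600 kg·m²·rpm.
Combined I = 0.6721 + 0.4986 = 1.171 kg·m².
ω_f = L / I = 1600 / 1.171 = 1366 rpm.

|ω_f| ≈ 1370 rpm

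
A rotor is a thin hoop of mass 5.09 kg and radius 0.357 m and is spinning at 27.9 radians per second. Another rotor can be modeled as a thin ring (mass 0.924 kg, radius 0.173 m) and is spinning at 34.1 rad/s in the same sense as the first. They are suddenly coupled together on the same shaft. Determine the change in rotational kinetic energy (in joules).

ΔKE ≈ -0.510 J

The coupling torques are internal; angular momentum about the shared axis is conserved.
Moments of inertia: I_A = (5.09)(0.357)² = 0.6487 kg·m²; I_B = (0.924)(0.173)² = 0.02765 kg·m².
Taking A's sense as positive: L = (0.6487)(27.9) + (0.02765)(34.1) = 19.04 kg·m²·rad/s.
Combined I = 0.6487 + 0.02765 = 0.6764 kg·m².
ω_f = L / I = 19.04 / 0.6764 = 28.15 rad/s.
KE_i = ½ΣIω² = 268.6 J; KE_f = ½(0.6764)(28.15)² = 268.1 J.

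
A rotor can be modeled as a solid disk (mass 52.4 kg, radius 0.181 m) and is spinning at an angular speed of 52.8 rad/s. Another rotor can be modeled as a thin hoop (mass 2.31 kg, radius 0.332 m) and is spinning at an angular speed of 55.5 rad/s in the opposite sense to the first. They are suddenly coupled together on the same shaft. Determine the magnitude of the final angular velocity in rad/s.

The coupling torques are internal; angular momentum about the shared axis is conserved.
Moments of inertia: I_A = ½(52.4)(0.181)² = 0.8583 kg·m²; I_B = (2.31)(0.332)² = 0.2546 kg·m².
Taking A's sense as positive: L = (0.8583)(52.8) − (0.2546)(55.5) = 31.19 kg·m²·rad/s.
Combined I = 0.8583 + 0.2546 = 1.113 kg·m².
ω_f = L / I = 31.19 / 1.113 = 28.02 rad/s.

|ω_f| ≈ 28.0 rad/s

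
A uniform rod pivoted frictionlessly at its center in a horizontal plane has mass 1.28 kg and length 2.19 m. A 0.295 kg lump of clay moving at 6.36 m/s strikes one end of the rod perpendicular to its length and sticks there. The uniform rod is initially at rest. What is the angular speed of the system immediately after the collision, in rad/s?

The axle reaction passes through the pivot and exerts no torque about it; angular momentum about the pivot is conserved through the impact.
I_p = (1/12)(1.28)(2.19)² = 0.5116 kg·m². Taking the sense of the lump of clay's angular momentum as positive, L_{lump} = m v R = (0.295)(6.36)(2.19/2) = 2.054 kg·m²/s.
L_i = 0 + 2.054 = 2.054 kg·m²/s.
After sticking, I_f = I_p + m R² = 0.5116 + (0.295)(2.19/2)² = 0.8653 kg·m².
ω_f = L_i / I_f = 2.054 / 0.8653 = 2.374 rad/s.

|ω_f| ≈ 2.37 rad/s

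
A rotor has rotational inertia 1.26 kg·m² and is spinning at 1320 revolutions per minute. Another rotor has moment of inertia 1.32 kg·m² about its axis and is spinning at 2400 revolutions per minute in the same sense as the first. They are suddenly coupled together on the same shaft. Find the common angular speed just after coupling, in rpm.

No external torque acts about the common axis, so total angular momentum is conserved.
Taking A's sense as positive: L = (1.260)(1320) + (1.320)(2400) = 4831 kg·m²·rpm.
Combined I = 1.260 + 1.320 = 2.580 kg·m².
ω_f = L / I = 4831 / 2.580 = 1873 rpm.

|ω_f| ≈ 1870 rpm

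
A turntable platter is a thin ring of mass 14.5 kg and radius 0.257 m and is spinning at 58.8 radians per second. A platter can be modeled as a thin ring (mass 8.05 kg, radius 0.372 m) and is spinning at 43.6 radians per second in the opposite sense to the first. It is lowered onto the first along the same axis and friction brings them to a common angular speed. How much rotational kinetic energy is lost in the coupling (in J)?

ΔKE lost ≈ 2700 J

No external torque acts about the common axis, so total angular momentum is conserved.
Moments of inertia: I_A = (14.5)(0.257)² = 0.9577 kg·m²; I_B = (8.05)(0.372)² = 1.114 kg·m².
Taking A's sense as positive: L = (0.9577)(58.8) − (1.114)(43.6) = 7.743 kg·m²·rad/s.
Combined I = 0.9577 + 1.114 = 2.072 kg·m².
ω_f = L / I = 7.743 / 2.072 = 3.738 rad/s.
KE_i = ½ΣIω² = 2714 J; KE_f = ½(2.072)(3.738)² = 14.47 J.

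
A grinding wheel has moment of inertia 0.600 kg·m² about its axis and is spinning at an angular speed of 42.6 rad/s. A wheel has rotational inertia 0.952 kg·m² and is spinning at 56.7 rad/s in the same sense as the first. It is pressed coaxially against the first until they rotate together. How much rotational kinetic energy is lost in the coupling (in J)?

No external torque acts about the common axis, so total angular momentum is conserved.
Taking A's sense as positive: L = (0.6000)(42.6) + (0.9520)(56.7) = 79.54 kg·m²·rad/s.
Combined I = 0.6000 + 0.9520 = 1.552 kg·m².
ω_f = L / I = 79.54 / 1.552 = 51.25 rad/s.
KE_i = ½ΣIω² = 2075 J; KE_f = ½(1.552)(51.25)² = 2038 J.

ΔKE lost ≈ 36.6 J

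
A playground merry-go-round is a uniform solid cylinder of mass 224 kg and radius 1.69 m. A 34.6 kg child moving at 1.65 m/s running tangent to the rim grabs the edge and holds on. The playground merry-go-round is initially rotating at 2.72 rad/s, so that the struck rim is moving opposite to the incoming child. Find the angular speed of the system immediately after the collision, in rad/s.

About the axle the impulsive forces during the collision are internal, so angular momentum about that axis is conserved.
I_p = ½(224)(1.69)² = 319.9 kg·m². Taking the sense of the child's angular momentum as positive, L_{child} = m v R = (34.6)(1.65)(1.69) = 96.48 kg·m²/s.
L_i = −I_p ω_p + m v R = −(319.9)(2.72) + 96.48 = -773.6 kg·m²/s.
After sticking, I_f = I_p + m R² = 319.9 + (34.6)(1.69)² = 418.7 kg·m².
ω_f = L_i / I_f = -773.6 / 418.7 = -1.848 rad/s.

|ω_f| ≈ 1.85 rad/s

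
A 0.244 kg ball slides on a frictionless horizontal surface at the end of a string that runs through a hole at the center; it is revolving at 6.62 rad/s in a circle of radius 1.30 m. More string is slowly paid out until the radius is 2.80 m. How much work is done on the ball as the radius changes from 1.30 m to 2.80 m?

W ≈ -7.09 J

No torque about the axis ⇒ m r₁² ω₁ = m r₂² ω₂.
ω₂ = ω₁ (r₁/r₂)² = (6.62)(1.30/2.80)² = 1.427 rad/s.
W = ΔKE = ½m(v₂² − v₁²) = -7.088 J.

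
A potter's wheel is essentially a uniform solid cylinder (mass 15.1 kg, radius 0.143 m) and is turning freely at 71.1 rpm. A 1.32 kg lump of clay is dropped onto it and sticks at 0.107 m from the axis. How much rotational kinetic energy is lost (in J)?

The added mass arrives with no angular momentum about the axis, and any external torque about the axis is negligible, so the system's angular momentum is conserved.
I_p = ½(15.1)(0.143)² = 0.1544 kg·m².
Added inertia Σmr² = (1.32)(0.107)² = 0.01511 kg·m²; I_f = 0.1544 + 0.01511 = 0.1695 kg·m².
ω_f = I_p ω_i / I_f = (0.1544)(71.1) / 0.1695 = 64.76 rpm.
KE_i = ½(0.1544)(7.446 rad/s)² = 4.279 J; KE_f = ½(0.1695)(6.782)² = 3.898 J.

energy lost ≈ 0.382 J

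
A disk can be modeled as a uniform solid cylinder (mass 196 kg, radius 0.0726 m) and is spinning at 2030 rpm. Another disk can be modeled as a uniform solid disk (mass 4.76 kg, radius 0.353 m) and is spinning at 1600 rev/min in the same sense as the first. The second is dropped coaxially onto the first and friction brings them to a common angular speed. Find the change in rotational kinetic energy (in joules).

ΔKE ≈ -191 J

No external torque acts about the common axis, so total angular momentum is conserved.
Moments of inertia: I_A = ½(196)(0.0726)² = 0.5165 kg·m²; I_B = ½(4.76)(0.353)² = 0.2966 kg·m².
Taking A's sense as positive: L = (0.5165)(2030) + (0.2966)(1600) = 1523 kg·m²·rpm.
Combined I = 0.5165 + 0.2966 = 0.8131 kg·m².
ω_f = L / I = 1523 / 0.8131 = 1873 rpm.
KE_i = ½ΣIω² = 15830 J; KE_f = ½(0.8131)(196.2)² = 15640 J.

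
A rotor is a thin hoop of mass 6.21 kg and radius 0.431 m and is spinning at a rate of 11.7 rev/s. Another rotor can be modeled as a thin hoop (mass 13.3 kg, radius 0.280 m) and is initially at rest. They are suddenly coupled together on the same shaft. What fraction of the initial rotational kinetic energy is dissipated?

The coupling torques are internal; angular momentum about the shared axis is conserved.
Moments of inertia: I_A = (6.21)(0.431)² = 1.154 kg·m²; I_B = (13.3)(0.280)² = 1.043 kg·m².
Taking A's sense as positive: L = (1.154)(11.7) = 13.50 kg·m²·rev/s.
Combined I = 1.154 + 1.043 = 2.196 kg·m².
ω_f = L / I = 13.50 / 2.196 = 6.145 rev/s.
KE_i = ½ΣIω² = 3117 J; KE_f = ½(2.196)(38.61)² = 1637 J.
Fraction dissipated = (KE_i − KE_f)/KE_i = 0.4748.

fraction ≈ 0.475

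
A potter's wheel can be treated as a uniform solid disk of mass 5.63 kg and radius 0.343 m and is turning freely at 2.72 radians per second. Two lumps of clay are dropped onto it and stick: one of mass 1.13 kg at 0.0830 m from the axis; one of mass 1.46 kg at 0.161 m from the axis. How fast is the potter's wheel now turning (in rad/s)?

ω_f ≈ 2.39 rad/s

No external torque acts about the axis; L_before = L_after.
I_p = ½(5.63)(0.343)² = 0.3312 kg·m².
Added inertia Σmr² = (1.13)(0.0830)² + (1.46)(0.161)² = 0.04563 kg·m²; I_f = 0.3312 + 0.04563 = 0.3768 kg·m².
ω_f = I_p ω_i / I_f = (0.3312)(2.72) / 0.3768 = 2.391 rad/s.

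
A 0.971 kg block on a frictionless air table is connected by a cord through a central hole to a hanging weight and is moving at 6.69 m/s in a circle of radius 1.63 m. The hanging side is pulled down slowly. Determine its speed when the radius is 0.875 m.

v₂ ≈ 12.5 m/s

Central (radial) force ⇒ zero torque about the center ⇒ m v r is constant.
v₂ = v₁ r₁ / r₂ = (6.69)(1.63) / (0.875) = 12.46 m/s.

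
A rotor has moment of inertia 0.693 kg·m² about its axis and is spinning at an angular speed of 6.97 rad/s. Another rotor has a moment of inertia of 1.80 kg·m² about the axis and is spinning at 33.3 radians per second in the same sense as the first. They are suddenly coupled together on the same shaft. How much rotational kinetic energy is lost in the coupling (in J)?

No external torque acts about the common axis, so total angular momentum is conserved.
Taking A's sense as positive: L = (0.6930)(6.97) + (1.800)(33.3) = 64.77 kg·m²·rad/s.
Combined I = 0.6930 + 1.800 = 2.493 kg·m².
ω_f = L / I = 64.77 / 2.493 = 25.98 rad/s.
KE_i = ½ΣIω² = 1015 J; KE_f = ½(2.493)(25.98)² = 841.4 J.

ΔKE lost ≈ 173 J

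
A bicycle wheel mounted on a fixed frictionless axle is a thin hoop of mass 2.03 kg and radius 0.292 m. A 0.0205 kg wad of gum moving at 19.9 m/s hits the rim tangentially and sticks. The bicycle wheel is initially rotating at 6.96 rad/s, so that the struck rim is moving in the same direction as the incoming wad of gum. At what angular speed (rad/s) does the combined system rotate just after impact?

About the axle the impulsive forces during the collision are internal, so angular momentum about that axis is conserved.
I_p = (2.03)(0.292)² = 0.1731 kg·m². Taking the sense of the wad of gum's angular momentum as positive, L_{wad} = m v R = (0.0205)(19.9)(0.292) = 0.1191 kg·m²/s.
L_i = +I_p ω_p + m v R = +(0.1731)(6.96) + 0.1191 = 1.324 kg·m²/s.
After sticking, I_f = I_p + m R² = 0.1731 + (0.0205)(0.292)² = 0.1748 kg·m².
ω_f = L_i / I_f = 1.324 / 0.1748 = 7.572 rad/s.

|ω_f| ≈ 7.57 rad/s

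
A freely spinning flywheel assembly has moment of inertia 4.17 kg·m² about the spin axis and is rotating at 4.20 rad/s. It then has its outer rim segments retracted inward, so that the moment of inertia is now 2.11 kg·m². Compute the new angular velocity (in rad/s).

No external torque acts about the spin axis, so angular momentum is conserved.
ω₂ = I₁ω₁ / I₂ = (4.170)(4.20 rad/s) / (2.110) = 8.300 rad/s.

ω₂ ≈ 8.30 rad/s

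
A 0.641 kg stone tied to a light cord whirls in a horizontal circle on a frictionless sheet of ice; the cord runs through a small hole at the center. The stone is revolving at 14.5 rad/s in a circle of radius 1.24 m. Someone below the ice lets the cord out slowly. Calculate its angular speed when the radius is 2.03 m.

ω₂ ≈ 5.41 rad/s

No torque about the axis ⇒ m r₁² ω₁ = m r₂² ω₂.
ω₂ = ω₁ (r₁/r₂)² = (14.5)(1.24/2.03)² = 5.410 rad/s.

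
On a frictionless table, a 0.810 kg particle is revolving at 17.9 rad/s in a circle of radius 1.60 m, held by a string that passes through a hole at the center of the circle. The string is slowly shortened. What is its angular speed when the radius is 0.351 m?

ω₂ ≈ 372 rad/s

No torque about the axis ⇒ m r₁² ω₁ = m r₂² ω₂.
ω₂ = ω₁ (r₁/r₂)² = (17.9)(1.60/0.351)² = 371.9 rad/s.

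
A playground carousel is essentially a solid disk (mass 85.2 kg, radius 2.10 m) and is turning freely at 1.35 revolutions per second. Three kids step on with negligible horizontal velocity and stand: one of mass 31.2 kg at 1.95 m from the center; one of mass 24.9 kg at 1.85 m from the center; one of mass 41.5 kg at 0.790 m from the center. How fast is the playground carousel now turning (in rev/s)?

ω_f ≈ 0.607 rev/s

No external torque acts about the center; L_before = L_after.
I_p = ½(85.2)(2.10)² = 187.9 kg·m².
Added inertia Σmr² = (31.2)(1.95)² + (24.9)(1.85)² + (41.5)(0.790)² = 229.8 kg·m²; I_f = 187.9 + 229.8 = 417.6 kg·m².
ω_f = I_p ω_i / I_f = (187.9)(1.35) / 417.6 = 0.6073 rev/s.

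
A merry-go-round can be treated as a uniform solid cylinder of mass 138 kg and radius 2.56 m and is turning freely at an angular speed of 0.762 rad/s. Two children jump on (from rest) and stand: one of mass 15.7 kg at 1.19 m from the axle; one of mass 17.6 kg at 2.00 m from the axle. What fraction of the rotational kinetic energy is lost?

The added mass arrives with no angular momentum about the axle, and any external torque about the axle is negligible, so the system's angular momentum is conserved.
I_p = ½(138)(2.56)² = 452.2 kg·m².
Added inertia Σmr² = (15.7)(1.19)² + (17.6)(2.00)² = 92.63 kg·m²; I_f = 452.2 + 92.63 = 544.8 kg·m².
ω_f = I_p ω_i / I_f = (452.2)(0.762) / 544.8 = 0.6324 rad/s.
KE_i = ½(452.2)(0.7620 rad/s)² = 131.3 J; KE_f = ½(544.8)(0.6324)² = 109.0 J.
Fraction lost = 0.1700.

fraction ≈ 0.170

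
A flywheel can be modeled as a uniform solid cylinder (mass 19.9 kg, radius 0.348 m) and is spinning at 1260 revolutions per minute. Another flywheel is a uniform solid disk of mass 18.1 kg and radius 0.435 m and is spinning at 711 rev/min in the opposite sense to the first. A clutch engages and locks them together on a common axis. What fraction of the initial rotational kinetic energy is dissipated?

fraction ≈ 0.989

The coupling torques are internal; angular momentum about the shared axis is conserved.
Moments of inertia: I_A = ½(19.9)(0.348)² = 1.205 kg·m²; I_B = ½(18.1)(0.435)² = 1.712 kg·m².
Taking A's sense as positive: L = (1.205)(1260) − (1.712)(711) = 300.7 kg·m²·rpm.
Combined I = 1.205 + 1.712 = 2.917 kg·m².
ω_f = L / I = 300.7 / 2.917 = 103.1 rpm.
KE_i = ½ΣIω² = 15240 J; KE_f = ½(2.917)(10.79)² = 169.9 J.
Fraction dissipated = (KE_i − KE_f)/KE_i = 0.9888.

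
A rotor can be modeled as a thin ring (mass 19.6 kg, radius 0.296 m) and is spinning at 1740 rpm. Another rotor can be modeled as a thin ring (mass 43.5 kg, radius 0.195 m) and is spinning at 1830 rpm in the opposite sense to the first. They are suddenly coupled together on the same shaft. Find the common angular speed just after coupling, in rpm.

The coupling torques are internal; angular momentum about the shared axis is conserved.
Moments of inertia: I_A = (19.6)(0.296)² = 1.717 kg·m²; I_B = (43.5)(0.195)² = 1.654 kg·m².
Taking A's sense as positive: L = (1.717)(1740) − (1.654)(1830) = -38.92 kg·m²·rpm.
Combined I = 1.717 + 1.654 = 3.371 kg·m².
ω_f = L / I = -38.92 / 3.371 = -11.55 rpm.

|ω_f| ≈ 11.5 rpm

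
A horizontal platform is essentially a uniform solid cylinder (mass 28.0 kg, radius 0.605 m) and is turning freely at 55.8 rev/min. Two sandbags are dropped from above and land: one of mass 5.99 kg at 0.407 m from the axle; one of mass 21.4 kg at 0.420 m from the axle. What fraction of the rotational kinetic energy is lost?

The added mass arrives with no angular momentum about the axle, and any external torque about the axle is negligible, so the system's angular momentum is conserved.
I_p = ½(28.0)(0.605)² = 5.124 kg·m².
Added inertia Σmr² = (5.99)(0.407)² + (21.4)(0.420)² = 4.767 kg·m²; I_f = 5.124 + 4.767 = 9.892 kg·m².
ω_f = I_p ω_i / I_f = (5.124)(55.8) / 9.892 = 28.91 rpm.
KE_i = ½(5.124)(5.843 rad/s)² = 87.49 J; KE_f = ½(9.892)(3.027)² = 45.32 J.
Fraction lost = 0.4819.

fraction ≈ 0.482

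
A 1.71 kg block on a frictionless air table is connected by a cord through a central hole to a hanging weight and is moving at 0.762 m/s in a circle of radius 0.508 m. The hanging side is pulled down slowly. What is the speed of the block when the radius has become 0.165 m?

v₂ ≈ 2.35 m/s

The only horizontal force on the mass is along the cord (radial), so it exerts no torque about the hole and angular momentum m v r is conserved.
v₂ = v₁ r₁ / r₂ = (0.762)(0.508) / (0.165) = 2.346 m/s.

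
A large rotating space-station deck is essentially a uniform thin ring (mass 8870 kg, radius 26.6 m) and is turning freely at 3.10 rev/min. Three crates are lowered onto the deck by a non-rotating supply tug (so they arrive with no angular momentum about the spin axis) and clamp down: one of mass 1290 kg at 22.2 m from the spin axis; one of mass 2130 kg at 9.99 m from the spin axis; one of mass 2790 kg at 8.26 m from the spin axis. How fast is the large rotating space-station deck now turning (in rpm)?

The added mass arrives with no angular momentum about the spin axis, and any external torque about the spin axis is negligible, so the system's angular momentum is conserved.
I_p = (8870)(26.6)² = 6.276e+06 kg·m².
Added inertia Σmr² = (1290)(22.2)² + (2130)(9.99)² + (2790)(8.26)² = 1.039e+06 kg·m²; I_f = 6.276e+06 + 1.039e+06 = 7.315e+06 kg·m².
ω_f = I_p ω_i / I_f = (6.276e+06)(3.10) / 7.315e+06 = 2.660 rpm.

ω_f ≈ 2.66 rpm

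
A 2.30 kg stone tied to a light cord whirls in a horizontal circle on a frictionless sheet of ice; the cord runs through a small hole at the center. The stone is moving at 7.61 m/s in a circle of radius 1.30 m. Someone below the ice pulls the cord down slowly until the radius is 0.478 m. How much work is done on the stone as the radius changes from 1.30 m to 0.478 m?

Central (radial) force ⇒ zero torque about the center ⇒ m v r is constant.
v₂ = v₁ r₁ / r₂ = (7.61)(1.30) / (0.478) = 20.70 m/s.
W = ΔKE = ½m(v₂² − v₁²) = 426.0 J.

W ≈ 426 J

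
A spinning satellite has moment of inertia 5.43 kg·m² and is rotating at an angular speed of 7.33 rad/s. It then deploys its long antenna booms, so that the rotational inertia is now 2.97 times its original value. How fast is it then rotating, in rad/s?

With no external torque about the axis, L is conserved: I₁ω₁ = I₂ω₂.
I₂ = 2.97 × 5.43 = 16.13 kg·m².
ω₂ = I₁ω₁ / I₂ = (5.430)(7.33 rad/s) / (16.13) = 2.468 rad/s.

ω₂ ≈ 2.47 rad/s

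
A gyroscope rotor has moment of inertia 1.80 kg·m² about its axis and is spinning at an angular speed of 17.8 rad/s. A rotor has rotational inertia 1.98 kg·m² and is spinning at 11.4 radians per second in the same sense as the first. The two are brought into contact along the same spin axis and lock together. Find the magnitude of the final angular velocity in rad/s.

|ω_f| ≈ 14.4 rad/s

The coupling torques are internal; angular momentum about the shared axis is conserved.
Taking A's sense as positive: L = (1.800)(17.8) + (1.980)(11.4) = 54.61 kg·m²·rad/s.
Combined I = 1.800 + 1.980 = 3.780 kg·m².
ω_f = L / I = 54.61 / 3.780 = 14.45 rad/s.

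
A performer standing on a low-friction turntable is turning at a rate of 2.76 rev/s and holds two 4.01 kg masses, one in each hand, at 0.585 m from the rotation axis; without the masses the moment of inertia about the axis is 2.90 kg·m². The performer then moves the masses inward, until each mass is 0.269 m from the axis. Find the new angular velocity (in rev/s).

ω₂ ≈ 4.48 rev/s

With no external torque about the axis, L is conserved: I₁ω₁ = I₂ω₂.
I₁ = 2.90 + 2(4.01)(0.585)² = 5.645 kg·m²; I₂ = 2.90 + 2(4.01)(0.269)² = 3.480 kg·m².
ω₂ = I₁ω₁ / I₂ = (5.645)(2.76 rev/s) / (3.480) = 4.476 rev/s.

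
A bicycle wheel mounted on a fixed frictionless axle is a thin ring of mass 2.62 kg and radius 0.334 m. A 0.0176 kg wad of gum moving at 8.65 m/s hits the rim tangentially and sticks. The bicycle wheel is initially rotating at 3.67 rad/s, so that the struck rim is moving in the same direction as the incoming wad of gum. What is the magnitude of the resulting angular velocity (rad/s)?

About the axle the impulsive forces during the collision are internal, so angular momentum about that axis is conserved.
I_p = (2.62)(0.334)² = 0.2923 kg·m². Taking the sense of the wad of gum's angular momentum as positive, L_{wad} = m v R = (0.0176)(8.65)(0.334) = 0.05085 kg·m²/s.
L_i = +I_p ω_p + m v R = +(0.2923)(3.67) + 0.05085 = 1.124 kg·m²/s.
After sticking, I_f = I_p + m R² = 0.2923 + (0.0176)(0.334)² = 0.2942 kg·m².
ω_f = L_i / I_f = 1.124 / 0.2942 = 3.818 rad/s.

|ω_f| ≈ 3.82 rad/s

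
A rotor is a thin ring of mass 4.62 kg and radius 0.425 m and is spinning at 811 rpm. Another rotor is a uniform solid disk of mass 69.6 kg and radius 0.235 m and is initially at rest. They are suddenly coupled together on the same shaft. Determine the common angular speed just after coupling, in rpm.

|ω_f| ≈ 246 rpm

The coupling torques are internal; angular momentum about the shared axis is conserved.
Moments of inertia: I_A = (4.62)(0.425)² = 0.8345 kg·m²; I_B = ½(69.6)(0.235)² = 1.922 kg·m².
Taking A's sense as positive: L = (0.8345)(811) = 676.8 kg·m²·rpm.
Combined I = 0.8345 + 1.922 = 2.756 kg·m².
ω_f = L / I = 676.8 / 2.756 = 245.5 rpm.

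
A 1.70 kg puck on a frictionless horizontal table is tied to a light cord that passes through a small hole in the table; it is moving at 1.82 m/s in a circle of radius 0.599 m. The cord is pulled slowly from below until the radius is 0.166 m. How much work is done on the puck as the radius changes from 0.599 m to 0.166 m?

W ≈ 33.8 J

Central (radial) force ⇒ zero torque about the center ⇒ m v r is constant.
v₂ = v₁ r₁ / r₂ = (1.82)(0.599) / (0.166) = 6.567 m/s.
W = ΔKE = ½m(v₂² − v₁²) = 33.85 J.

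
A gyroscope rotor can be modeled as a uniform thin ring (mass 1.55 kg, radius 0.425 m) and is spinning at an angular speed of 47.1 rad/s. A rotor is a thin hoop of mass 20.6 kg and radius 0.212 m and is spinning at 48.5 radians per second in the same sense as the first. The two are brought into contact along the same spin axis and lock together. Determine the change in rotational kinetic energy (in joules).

ΔKE ≈ -0.211 J

No external torque acts about the common axis, so total angular momentum is conserved.
Moments of inertia: I_A = (1.55)(0.425)² = 0.2800 kg·m²; I_B = (20.6)(0.212)² = 0.9258 kg·m².
Taking A's sense as positive: L = (0.2800)(47.1) + (0.9258)(48.5) = 58.09 kg·m²·rad/s.
Combined I = 0.2800 + 0.9258 = 1.206 kg·m².
ω_f = L / I = 58.09 / 1.206 = 48.17 rad/s.
KE_i = ½ΣIω² = 1399 J; KE_f = ½(1.206)(48.17)² = 1399 J.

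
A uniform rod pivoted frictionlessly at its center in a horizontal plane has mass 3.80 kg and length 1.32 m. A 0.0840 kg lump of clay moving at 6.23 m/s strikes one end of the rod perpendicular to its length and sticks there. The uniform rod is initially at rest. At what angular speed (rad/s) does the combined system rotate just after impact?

The axle reaction passes through the pivot and exerts no torque about it; angular momentum about the pivot is conserved through the impact.
I_p = (1/12)(3.80)(1.32)² = 0.5518 kg·m². Taking the sense of the lump of clay's angular momentum as positive, L_{lump} = m v R = (0.0840)(6.23)(1.32/2) = 0.3454 kg·m²/s.
L_i = 0 + 0.3454 = 0.3454 kg·m²/s.
After sticking, I_f = I_p + m R² = 0.5518 + (0.0840)(1.32/2)² = 0.5884 kg·m².
ω_f = L_i / I_f = 0.3454 / 0.5884 = 0.5871 rad/s.

|ω_f| ≈ 0.587 rad/s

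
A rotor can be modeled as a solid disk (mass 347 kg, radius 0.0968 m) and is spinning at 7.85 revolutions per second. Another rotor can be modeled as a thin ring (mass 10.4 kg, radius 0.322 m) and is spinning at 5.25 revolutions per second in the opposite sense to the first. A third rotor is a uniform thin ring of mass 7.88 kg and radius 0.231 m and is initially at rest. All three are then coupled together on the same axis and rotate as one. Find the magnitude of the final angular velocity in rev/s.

No external torque acts about the common axis, so total angular momentum is conserved.
Moments of inertia: I_A = ½(347)(0.0968)² = 1.626 kg·m²; I_B = (10.4)(0.322)² = 1.078 kg·m²; I_C = (7.88)(0.231)² = 0.4205 kg·m².
Taking A's sense as positive: L = (1.626)(7.85) − (1.078)(5.25) = 7.101 kg·m²·rev/s.
Combined I = 1.626 + 1.078 + 0.4205 = 3.125 kg·m².
ω_f = L / I = 7.101 / 3.125 = 2.273 rev/s.

|ω_f| ≈ 2.27 rev/s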